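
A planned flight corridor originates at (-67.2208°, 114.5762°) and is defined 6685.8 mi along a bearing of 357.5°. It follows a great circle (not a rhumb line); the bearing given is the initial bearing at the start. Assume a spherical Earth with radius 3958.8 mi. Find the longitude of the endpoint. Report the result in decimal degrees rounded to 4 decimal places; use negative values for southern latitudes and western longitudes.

Angular distance δ = d/R = 6685.8 / 3958.8 = 1.688845 rad.
Converting: φ₁ = -1.173224 rad, θ = 6.239552 rad.
sin φ₂ = sin φ₁ cos δ + cos φ₁ sin δ cos θ = (-0.922004)(-0.117775) + (0.387181)(0.993040)(0.999048) = 0.492709
φ₂ = asin(0.492709) = 0.515200 rad = 29.5188°.
For the longitude increment, Δλ = atan2( sin θ sin δ cos φ₁, cos δ − sin φ₁ sin φ₂ ) = atan2(-0.016771, 0.336505) = -2.8532°.
λ₂ = 114.5762° + -2.8532° = 111.7230°.

longitude 111.7230°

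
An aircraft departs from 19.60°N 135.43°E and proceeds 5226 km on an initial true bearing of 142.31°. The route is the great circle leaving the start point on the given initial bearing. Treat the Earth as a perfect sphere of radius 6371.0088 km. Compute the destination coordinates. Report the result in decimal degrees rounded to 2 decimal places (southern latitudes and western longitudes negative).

The arc subtends δ = 5226/6371.0088 = 0.820278 rad at the centre.
Converting: φ₁ = 0.342085 rad, θ = 2.483778 rad.
sin φ₂ = sin φ₁ cos δ + cos φ₁ sin δ cos θ = (0.335452)(0.682018) + (0.942057)(0.731336)(-0.791330) = -0.316411
φ₂ = asin(-0.316411) = -0.321944 rad = -18.45°.
Then Δλ = atan2(0.421223, 0.788158) = 0.490818 rad, from sin θ sin δ cos φ₁ over cos δ − sin φ₁ sin φ₂.
λ₂ = 135.43° + 28.12° = 163.55°.

latitude -18.45°, longitude 163.55°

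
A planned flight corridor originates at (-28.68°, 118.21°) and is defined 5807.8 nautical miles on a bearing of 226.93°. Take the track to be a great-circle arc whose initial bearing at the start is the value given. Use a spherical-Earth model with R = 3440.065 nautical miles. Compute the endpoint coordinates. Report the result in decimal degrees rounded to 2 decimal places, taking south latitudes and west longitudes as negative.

latitude -32.60°, longitude -2.35°

The arc subtends δ = 5807.8/3440.065 = 1.688282 rad at the centre.
With φ₁ = -28.68° = -0.500560 rad and θ = 226.93° = 3.960676 rad:
Applying the spherical law of cosines for sides, sin φ₂ = sin φ₁ cos δ + cos φ₁ sin δ cos θ = -0.538726, so φ₂ = -32.60°.
For the longitude increment, Δλ = atan2( sin θ sin δ cos φ₁, cos δ − sin φ₁ sin φ₂ ) = atan2(-0.636477, -0.375760) = -120.56°.
λ₂ = 118.21° + -120.56° = -2.35°.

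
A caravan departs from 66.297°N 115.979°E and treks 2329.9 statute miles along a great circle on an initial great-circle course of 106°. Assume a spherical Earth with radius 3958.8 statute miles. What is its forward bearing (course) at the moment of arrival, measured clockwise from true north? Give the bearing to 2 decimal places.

final bearing 147.24°

δ = 2329.9/3958.8 = 0.588537 rad (33.7207°).
With φ₁ = 66.297° = 1.157101 rad and θ = 106° = 1.850049 rad:
Applying the spherical law of cosines for sides, sin φ₂ = sin φ₁ cos δ + cos φ₁ sin δ cos θ = 0.700075, so φ₂ = 44.433°.
Δλ = atan2( sin θ sin δ cos φ₁ , cos δ − sin φ₁ sin φ₂ ) = atan2(0.214521, 0.190736) = 0.844023 rad = 48.359°.
λ₂ = λ₁ + Δλ = 164.338°.
The forward bearing on arrival equals the back-azimuth from the destination plus 180°.
Back-azimuth from P₂ (44.43°, 164.34°) to P₁ (66.30°, 115.98°), with Δλ' = λ₁ − λ₂ = -48.36°: atan2( sin Δλ' cos φ₁ , cos φ₂ sin φ₁ − sin φ₂ cos φ₁ cos Δλ' ) = 327.24°.
Final bearing = (327.24° + 180°) mod 360° = 147.24°.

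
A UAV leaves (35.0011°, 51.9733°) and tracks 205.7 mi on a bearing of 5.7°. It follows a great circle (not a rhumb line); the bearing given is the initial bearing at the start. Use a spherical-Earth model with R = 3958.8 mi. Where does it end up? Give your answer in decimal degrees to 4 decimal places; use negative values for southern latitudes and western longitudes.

latitude 37.9629°, longitude 52.3482°

The arc subtends δ = 205.7/3958.8 = 0.051960 rad at the centre.
With φ₁ = 35.0011° = 0.610884 rad and θ = 5.7° = 0.099484 rad:
sin φ₂ = sin φ₁ cos δ + cos φ₁ sin δ cos θ = (0.573592)(0.998650) + (0.819141)(0.051937)(0.995056) = 0.615151
φ₂ = asin(0.615151) = 0.662578 rad = 37.9629°.
Δλ = atan2( sin θ sin δ cos φ₁ , cos δ − sin φ₁ sin φ₂ ) = atan2(0.004225, 0.645804) = 0.006543 rad = 0.3749°.
Hence λ₂ = 51.9733° + 0.3749° = 52.3482°.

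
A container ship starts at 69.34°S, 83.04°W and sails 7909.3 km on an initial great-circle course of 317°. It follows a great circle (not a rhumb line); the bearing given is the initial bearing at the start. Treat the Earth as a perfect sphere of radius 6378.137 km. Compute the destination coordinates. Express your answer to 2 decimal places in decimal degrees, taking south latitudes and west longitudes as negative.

The arc subtends δ = 7909.3/6378.137 = 1.240064 rad at the centre.
With φ₁ = -69.34° = -1.210211 rad and θ = 317° = 5.532694 rad:
Destination latitude: φ₂ = arcsin( sin φ₁ cos δ + cos φ₁ sin δ cos θ ) = arcsin(-0.059799) = -3.43°.
Then Δλ = atan2(-0.227583, 0.268782) = -0.702586 rad, from sin θ sin δ cos φ₁ over cos δ − sin φ₁ sin φ₂.
Hence λ₂ = -83.04° + -40.26° = -123.30°.

latitude -3.43°, longitude -123.30°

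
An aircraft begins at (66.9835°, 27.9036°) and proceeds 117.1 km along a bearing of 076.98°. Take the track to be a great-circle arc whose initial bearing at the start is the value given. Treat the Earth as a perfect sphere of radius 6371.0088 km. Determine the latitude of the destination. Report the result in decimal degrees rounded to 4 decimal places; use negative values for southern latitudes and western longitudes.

Angular distance δ = d/R = 117.1 / 6371.0088 = 0.018380 rad.
With φ₁ = 66.9835° = 1.169083 rad and θ = 76.98° = 1.343554 rad:
Destination latitude: φ₂ = arcsin( sin φ₁ cos δ + cos φ₁ sin δ cos θ ) = arcsin(0.921856) = 67.1989°.
Then Δλ = atan2(0.007001, 0.151362) = 0.046223 rad, from sin θ sin δ cos φ₁ over cos δ − sin φ₁ sin φ₂.
Hence λ₂ = 27.9036° + 2.6484° = 30.5520°.

latitude 67.1989°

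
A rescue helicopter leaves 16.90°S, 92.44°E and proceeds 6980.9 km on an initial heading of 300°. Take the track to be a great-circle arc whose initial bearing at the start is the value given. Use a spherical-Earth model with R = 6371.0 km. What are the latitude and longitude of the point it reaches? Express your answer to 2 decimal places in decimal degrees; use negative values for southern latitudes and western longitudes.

The arc subtends δ = 6980.9/6371 = 1.095731 rad at the centre.
With φ₁ = -16.90° = -0.294961 rad and θ = 300° = 5.235988 rad:
sin φ₂ = sin φ₁ cos δ + cos φ₁ sin δ cos θ = (-0.290702)(0.457397) + (0.956814)(0.889263)(0.500000) = 0.292463
φ₂ = asin(0.292463) = 0.296801 rad = 17.01°.
Δλ = atan2( sin θ sin δ cos φ₁ , cos δ − sin φ₁ sin φ₂ ) = atan2(-0.736865, 0.542416) = -0.936242 rad = -53.64°.
Hence λ₂ = 92.44° + -53.64° = 38.80°.

latitude 17.01°, longitude 38.80°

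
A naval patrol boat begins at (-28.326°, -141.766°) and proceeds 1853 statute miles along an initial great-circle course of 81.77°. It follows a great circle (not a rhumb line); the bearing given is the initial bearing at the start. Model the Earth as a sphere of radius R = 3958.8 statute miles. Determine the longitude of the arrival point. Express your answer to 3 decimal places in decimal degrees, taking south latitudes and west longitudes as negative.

longitude -113.085°

Central angle δ = d/R = 0.468071 rad.
With φ₁ = -28.326° = -0.494382 rad and θ = 81.77° = 1.427156 rad:
sin φ₂ = sin φ₁ cos δ + cos φ₁ sin δ cos θ = (-0.474488)(0.892440) + (0.880262)(0.451166)(0.143147) = -0.366602
φ₂ = asin(-0.366602) = -0.375354 rad = -21.506°.
Δλ = atan2( sin θ sin δ cos φ₁ , cos δ − sin φ₁ sin φ₂ ) = atan2(0.393054, 0.718492) = 0.500579 rad = 28.681°.
Hence λ₂ = -141.766° + 28.681° = -113.085°.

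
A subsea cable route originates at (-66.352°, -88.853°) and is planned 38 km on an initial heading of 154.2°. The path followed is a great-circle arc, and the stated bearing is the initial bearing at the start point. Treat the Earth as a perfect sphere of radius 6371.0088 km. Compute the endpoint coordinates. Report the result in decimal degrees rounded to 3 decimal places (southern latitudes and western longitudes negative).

latitude -66.659°, longitude -88.478°

Central angle δ = d/R = 0.005965 rad.
Start latitude φ₁ = -1.158061 rad; initial bearing θ = 2.691298 rad.
Applying the spherical law of cosines for sides, sin φ₂ = sin φ₁ cos δ + cos φ₁ sin δ cos θ = -0.918165, so φ₂ = -66.659°.
Then Δλ = atan2(0.001041, 0.158919) = 0.006552 rad, from sin θ sin δ cos φ₁ over cos δ − sin φ₁ sin φ₂.
λ₂ = λ₁ + Δλ = -88.478°.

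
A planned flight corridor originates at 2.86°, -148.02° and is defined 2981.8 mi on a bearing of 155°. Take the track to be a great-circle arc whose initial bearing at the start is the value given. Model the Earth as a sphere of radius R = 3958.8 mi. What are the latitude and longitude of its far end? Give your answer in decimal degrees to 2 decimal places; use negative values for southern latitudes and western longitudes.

latitude -35.64°, longitude -127.18°

δ = 2981.8/3958.8 = 0.753208 rad (43.1556°).
With φ₁ = 2.86° = 0.049916 rad and θ = 155° = 2.705260 rad:
sin φ₂ = sin φ₁ cos δ + cos φ₁ sin δ cos θ = (0.049896)(0.729498) + (0.998754)(0.683983)(-0.906308) = -0.582728
φ₂ = asin(-0.582728) = -0.622081 rad = -35.64°.
Then Δλ = atan2(0.288703, 0.758574) = 0.363660 rad, from sin θ sin δ cos φ₁ over cos δ − sin φ₁ sin φ₂.
λ₂ = -148.02° + 20.84° = -127.18°.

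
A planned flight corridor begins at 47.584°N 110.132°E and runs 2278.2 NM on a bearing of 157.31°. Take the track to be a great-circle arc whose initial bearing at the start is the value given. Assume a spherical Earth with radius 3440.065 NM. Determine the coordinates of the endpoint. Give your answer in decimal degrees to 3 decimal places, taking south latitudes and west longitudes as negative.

δ = 2278.2/3440.065 = 0.662255 rad (37.9444°).
Converting: φ₁ = 0.830497 rad, θ = 2.745577 rad.
Destination latitude: φ₂ = arcsin( sin φ₁ cos δ + cos φ₁ sin δ cos θ ) = arcsin(0.199550) = 11.511°.
Then Δλ = atan2(0.159989, 0.641287) = 0.244490 rad, from sin θ sin δ cos φ₁ over cos δ − sin φ₁ sin φ₂.
Hence λ₂ = 110.132° + 14.008° = 124.140°.

latitude 11.511°, longitude 124.140°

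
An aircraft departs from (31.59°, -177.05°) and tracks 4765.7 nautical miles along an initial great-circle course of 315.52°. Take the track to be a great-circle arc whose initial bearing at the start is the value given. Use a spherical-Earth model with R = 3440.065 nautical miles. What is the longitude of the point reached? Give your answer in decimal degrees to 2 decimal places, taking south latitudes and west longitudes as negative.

longitude 75.97°

Central angle δ = d/R = 1.385352 rad.
Converting: φ₁ = 0.551350 rad, θ = 5.506863 rad.
Applying the spherical law of cosines for sides, sin φ₂ = sin φ₁ cos δ + cos φ₁ sin δ cos θ = 0.693935, so φ₂ = 43.94°.
Δλ = atan2( sin θ sin δ cos φ₁ , cos δ − sin φ₁ sin φ₂ ) = atan2(-0.586602, -0.179125) = -1.867164 rad = -106.98°.
λ₂ = -177.05° + -106.98° = -284.03°, normalized to (−180°, 180°] → 75.97°.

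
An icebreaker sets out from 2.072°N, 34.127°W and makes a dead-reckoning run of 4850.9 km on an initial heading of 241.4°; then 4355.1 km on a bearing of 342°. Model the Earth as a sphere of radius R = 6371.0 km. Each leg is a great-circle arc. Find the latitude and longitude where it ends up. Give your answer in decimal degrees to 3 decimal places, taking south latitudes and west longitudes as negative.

Apply the spherical direct solution leg by leg, carrying full precision between legs.
Leg 1: from (2.072°, -34.127°), δ = 4850.9/6371 = 0.761403 rad, θ = 241.4° → φ = -17.691°, λ = -73.608°.
Leg 2: from (-17.691°, -73.608°), δ = 4355.1/6371 = 0.683582 rad, θ = 342° → φ = 19.673°, λ = -85.570°.

latitude 19.673°, longitude -85.570°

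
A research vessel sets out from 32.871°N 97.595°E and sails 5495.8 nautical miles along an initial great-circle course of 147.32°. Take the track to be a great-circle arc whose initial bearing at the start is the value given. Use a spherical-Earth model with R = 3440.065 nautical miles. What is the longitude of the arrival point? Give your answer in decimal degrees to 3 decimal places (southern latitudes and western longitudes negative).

The arc subtends δ = 5495.8/3440.065 = 1.597586 rad at the centre.
Start latitude φ₁ = 0.573707 rad; initial bearing θ = 2.571219 rad.
Destination latitude: φ₂ = arcsin( sin φ₁ cos δ + cos φ₁ sin δ cos θ ) = arcsin(-0.721223) = -46.156°.
Δλ = atan2( sin θ sin δ cos φ₁ , cos δ − sin φ₁ sin φ₂ ) = atan2(0.453336, 0.364657) = 0.893386 rad = 51.187°.
λ₂ = λ₁ + Δλ = 148.782°.

longitude 148.782°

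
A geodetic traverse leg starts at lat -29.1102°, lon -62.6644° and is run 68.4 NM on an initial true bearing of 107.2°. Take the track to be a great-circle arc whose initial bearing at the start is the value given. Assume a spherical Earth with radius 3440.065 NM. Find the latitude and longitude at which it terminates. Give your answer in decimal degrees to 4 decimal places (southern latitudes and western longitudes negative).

latitude -29.4413°, longitude -61.4147°

The arc subtends δ = 68.4/3440.065 = 0.019883 rad at the centre.
With φ₁ = -29.1102° = -0.508069 rad and θ = 107.2° = 1.870993 rad:
Applying the spherical law of cosines for sides, sin φ₂ = sin φ₁ cos δ + cos φ₁ sin δ cos θ = -0.491531, so φ₂ = -29.4413°.
Δλ = atan2( sin θ sin δ cos φ₁ , cos δ − sin φ₁ sin φ₂ ) = atan2(0.016594, 0.760677) = 0.021811 rad = 1.2497°.
λ₂ = λ₁ + Δλ = -61.4147°.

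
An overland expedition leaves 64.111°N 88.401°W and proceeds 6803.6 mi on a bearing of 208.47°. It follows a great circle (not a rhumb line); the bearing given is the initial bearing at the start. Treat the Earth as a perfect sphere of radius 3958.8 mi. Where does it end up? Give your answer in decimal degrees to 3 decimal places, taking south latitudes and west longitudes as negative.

latitude -30.806°, longitude -121.696°

δ = 6803.6/3958.8 = 1.718602 rad (98.4686°).
Converting: φ₁ = 1.118948 rad, θ = 3.638488 rad.
Applying the spherical law of cosines for sides, sin φ₂ = sin φ₁ cos δ + cos φ₁ sin δ cos θ = -0.512129, so φ₂ = -30.806°.
Δλ = atan2( sin θ sin δ cos φ₁ , cos δ − sin φ₁ sin φ₂ ) = atan2(-0.205871, 0.313465) = -0.581112 rad = -33.295°.
Hence λ₂ = -88.401° + -33.295° = -121.696°.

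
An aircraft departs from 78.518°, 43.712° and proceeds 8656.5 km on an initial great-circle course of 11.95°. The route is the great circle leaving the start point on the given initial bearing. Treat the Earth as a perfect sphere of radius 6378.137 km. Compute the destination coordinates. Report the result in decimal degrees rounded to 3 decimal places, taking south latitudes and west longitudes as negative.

Angular distance δ = d/R = 8656.5 / 6378.137 = 1.357214 rad.
Converting: φ₁ = 1.370398 rad, θ = 0.208567 rad.
sin φ₂ = sin φ₁ cos δ + cos φ₁ sin δ cos θ = (0.979987)(0.211962) + (0.199060)(0.977278)(0.978329) = 0.398041
φ₂ = asin(0.398041) = 0.409380 rad = 23.456°.
For the longitude increment, Δλ = atan2( sin θ sin δ cos φ₁, cos δ − sin φ₁ sin φ₂ ) = atan2(0.040280, -0.178113) = 167.257°.
λ₂ = 43.712° + 167.257° = 210.969°, normalized to (−180°, 180°] → -149.031°.

latitude 23.456°, longitude -149.031°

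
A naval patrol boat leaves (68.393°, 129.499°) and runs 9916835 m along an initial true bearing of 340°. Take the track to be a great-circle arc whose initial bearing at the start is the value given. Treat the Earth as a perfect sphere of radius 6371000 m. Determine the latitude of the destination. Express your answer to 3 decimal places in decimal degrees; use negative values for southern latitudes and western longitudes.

latitude 21.053°

Central angle δ = d/R = 1.556559 rad.
Start latitude φ₁ = 1.193683 rad; initial bearing θ = 5.934119 rad.
Destination latitude: φ₂ = arcsin( sin φ₁ cos δ + cos φ₁ sin δ cos θ ) = arcsin(0.359232) = 21.053°.
For the longitude increment, Δλ = atan2( sin θ sin δ cos φ₁, cos δ − sin φ₁ sin φ₂ ) = atan2(-0.125932, -0.319752) = -158.503°.
Hence λ₂ = 129.499° + -158.503° = -29.004°.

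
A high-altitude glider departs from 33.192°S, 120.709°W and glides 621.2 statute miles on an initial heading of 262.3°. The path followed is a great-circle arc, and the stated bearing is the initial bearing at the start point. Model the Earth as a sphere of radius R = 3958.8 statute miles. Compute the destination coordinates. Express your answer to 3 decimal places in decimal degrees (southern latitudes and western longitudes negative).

Angular distance δ = d/R = 621.2 / 3958.8 = 0.156916 rad.
With φ₁ = -33.192° = -0.579310 rad and θ = 262.3° = 4.577999 rad:
Destination latitude: φ₂ = arcsin( sin φ₁ cos δ + cos φ₁ sin δ cos θ ) = arcsin(-0.558243) = -33.934°.
For the longitude increment, Δλ = atan2( sin θ sin δ cos φ₁, cos δ − sin φ₁ sin φ₂ ) = atan2(-0.129597, 0.682106) = -10.758°.
Hence λ₂ = -120.709° + -10.758° = -131.467°.

latitude -33.934°, longitude -131.467°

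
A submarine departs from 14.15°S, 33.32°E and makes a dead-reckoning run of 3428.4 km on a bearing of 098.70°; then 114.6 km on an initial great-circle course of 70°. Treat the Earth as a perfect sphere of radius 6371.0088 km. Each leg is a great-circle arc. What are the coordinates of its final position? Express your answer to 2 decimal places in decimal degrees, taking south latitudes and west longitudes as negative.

latitude -16.21°, longitude 66.24°

Apply the spherical direct solution leg by leg, carrying full precision between legs.
Leg 1: from (-14.15°, 33.32°), δ = 3428.4/6371.0088 = 0.538125 rad, θ = 98.7° → φ = -16.56°, λ = 65.23°.
Leg 2: from (-16.56°, 65.23°), δ = 114.6/6371.0088 = 0.017988 rad, θ = 70° → φ = -16.21°, λ = 66.24°.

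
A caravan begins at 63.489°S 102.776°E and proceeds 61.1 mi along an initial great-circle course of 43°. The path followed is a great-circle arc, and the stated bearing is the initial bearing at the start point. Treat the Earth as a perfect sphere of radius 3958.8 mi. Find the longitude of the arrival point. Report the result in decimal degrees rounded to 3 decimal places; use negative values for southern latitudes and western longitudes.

longitude 104.097°

Angular distance δ = d/R = 61.1 / 3958.8 = 0.015434 rad.
With φ₁ = -63.489° = -1.108092 rad and θ = 43° = 0.750492 rad:
Applying the spherical law of cosines for sides, sin φ₂ = sin φ₁ cos δ + cos φ₁ sin δ cos θ = -0.889704, so φ₂ = -62.836°.
Then Δλ = atan2(0.004698, 0.203731) = 0.023057 rad, from sin θ sin δ cos φ₁ over cos δ − sin φ₁ sin φ₂.
Hence λ₂ = 102.776° + 1.321° = 104.097°.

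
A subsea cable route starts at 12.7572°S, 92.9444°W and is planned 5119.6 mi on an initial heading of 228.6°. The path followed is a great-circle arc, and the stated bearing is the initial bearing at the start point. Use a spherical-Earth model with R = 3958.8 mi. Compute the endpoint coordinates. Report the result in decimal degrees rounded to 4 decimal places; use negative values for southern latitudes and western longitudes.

latitude -42.9069°, longitude -172.9738°

Central angle δ = d/R = 1.293220 rad.
Start latitude φ₁ = -0.222655 rad; initial bearing θ = 3.989823 rad.
Applying the spherical law of cosines for sides, sin φ₂ = sin φ₁ cos δ + cos φ₁ sin δ cos θ = -0.680809, so φ₂ = -42.9069°.
Δλ = atan2( sin θ sin δ cos φ₁ , cos δ − sin φ₁ sin φ₂ ) = atan2(-0.703591, 0.123689) = -1.396777 rad = -80.0294°.
λ₂ = λ₁ + Δλ = -172.9738°.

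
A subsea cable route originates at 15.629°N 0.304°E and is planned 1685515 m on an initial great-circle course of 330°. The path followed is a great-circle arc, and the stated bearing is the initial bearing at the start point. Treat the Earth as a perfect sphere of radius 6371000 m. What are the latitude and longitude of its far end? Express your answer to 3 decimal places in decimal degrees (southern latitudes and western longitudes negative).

latitude 28.562°, longitude -8.257°

Central angle δ = d/R = 0.264561 rad.
With φ₁ = 15.629° = 0.272778 rad and θ = 330° = 5.759587 rad:
Applying the spherical law of cosines for sides, sin φ₂ = sin φ₁ cos δ + cos φ₁ sin δ cos θ = 0.478114, so φ₂ = 28.562°.
Then Δλ = atan2(-0.125909, 0.836400) = -0.149414 rad, from sin θ sin δ cos φ₁ over cos δ − sin φ₁ sin φ₂.
λ₂ = λ₁ + Δλ = -8.257°.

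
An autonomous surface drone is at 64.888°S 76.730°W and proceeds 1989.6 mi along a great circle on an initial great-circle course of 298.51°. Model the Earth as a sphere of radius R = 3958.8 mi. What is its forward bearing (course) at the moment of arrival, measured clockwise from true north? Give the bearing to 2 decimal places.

The arc subtends δ = 1989.6/3958.8 = 0.502577 rad at the centre.
Converting: φ₁ = -1.132509 rad, θ = 5.209982 rad.
Destination latitude: φ₂ = arcsin( sin φ₁ cos δ + cos φ₁ sin δ cos θ ) = arcsin(-0.695939) = -44.102°.
Then Δλ = atan2(-0.179632, 0.246185) = -0.630358 rad, from sin θ sin δ cos φ₁ over cos δ − sin φ₁ sin φ₂.
λ₂ = λ₁ + Δλ = -112.847°.
The forward bearing on arrival equals the back-azimuth from the destination plus 180°.
Back-azimuth from P₂ (-44.10°, -112.85°) to P₁ (-64.89°, -76.73°), with Δλ' = λ₁ − λ₂ = 36.12°: atan2( sin Δλ' cos φ₁ , cos φ₂ sin φ₁ − sin φ₂ cos φ₁ cos Δλ' ) = 148.71°.
Final bearing = (148.71° + 180°) mod 360° = 328.71°.

final bearing 328.71°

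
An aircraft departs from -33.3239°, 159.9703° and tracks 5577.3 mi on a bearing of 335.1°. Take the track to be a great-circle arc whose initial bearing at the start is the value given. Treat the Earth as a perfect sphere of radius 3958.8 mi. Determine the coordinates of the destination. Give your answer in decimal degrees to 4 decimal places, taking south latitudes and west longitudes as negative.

δ = 5577.3/3958.8 = 1.408836 rad (80.7204°).
With φ₁ = -33.3239° = -0.581612 rad and θ = 335.1° = 5.848598 rad:
Applying the spherical law of cosines for sides, sin φ₂ = sin φ₁ cos δ + cos φ₁ sin δ cos θ = 0.659400, so φ₂ = 41.2541°.
For the longitude increment, Δλ = atan2( sin θ sin δ cos φ₁, cos δ − sin φ₁ sin φ₂ ) = atan2(-0.347204, 0.523509) = -33.5534°.
λ₂ = 159.9703° + -33.5534° = 126.4169°.

latitude 41.2541°, longitude 126.4169°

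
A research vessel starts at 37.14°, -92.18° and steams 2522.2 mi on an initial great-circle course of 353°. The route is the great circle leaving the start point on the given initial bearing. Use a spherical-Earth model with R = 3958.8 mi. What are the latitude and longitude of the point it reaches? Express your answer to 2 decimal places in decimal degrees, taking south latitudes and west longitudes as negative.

Angular distance δ = d/R = 2522.2 / 3958.8 = 0.637112 rad.
With φ₁ = 37.14° = 0.648215 rad and θ = 353° = 6.161012 rad:
Applying the spherical law of cosines for sides, sin φ₂ = sin φ₁ cos δ + cos φ₁ sin δ cos θ = 0.955995, so φ₂ = 72.94°.
Then Δλ = atan2(-0.057792, 0.226621) = -0.249694 rad, from sin θ sin δ cos φ₁ over cos δ − sin φ₁ sin φ₂.
Hence λ₂ = -92.18° + -14.31° = -106.49°.

latitude 72.94°, longitude -106.49°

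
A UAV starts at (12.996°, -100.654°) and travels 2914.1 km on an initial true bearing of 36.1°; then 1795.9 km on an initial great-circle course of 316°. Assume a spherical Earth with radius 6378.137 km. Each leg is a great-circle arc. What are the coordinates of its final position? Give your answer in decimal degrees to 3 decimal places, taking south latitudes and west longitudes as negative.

Apply the spherical direct solution leg by leg, carrying full precision between legs.
Leg 1: from (12.996°, -100.654°), δ = 2914.1/6378.137 = 0.456889 rad, θ = 36.1° → φ = 33.308°, λ = -82.533°.
Leg 2: from (33.308°, -82.533°), δ = 1795.9/6378.137 = 0.281571 rad, θ = 316° → φ = 43.992°, λ = -98.096°.

latitude 43.992°, longitude -98.096°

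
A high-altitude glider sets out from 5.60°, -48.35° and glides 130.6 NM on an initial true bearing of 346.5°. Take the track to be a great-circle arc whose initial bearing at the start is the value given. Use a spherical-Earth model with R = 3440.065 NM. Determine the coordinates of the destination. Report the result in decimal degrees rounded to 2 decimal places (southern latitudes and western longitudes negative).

latitude 7.71°, longitude -48.86°

δ = 130.6/3440.065 = 0.037964 rad (2.1752°).
Start latitude φ₁ = 0.097738 rad; initial bearing θ = 6.047566 rad.
sin φ₂ = sin φ₁ cos δ + cos φ₁ sin δ cos θ = (0.097583)(0.999279) + (0.995227)(0.037955)(0.972370) = 0.134243
φ₂ = asin(0.134243) = 0.134650 rad = 7.71°.
Then Δλ = atan2(-0.008818, 0.986180) = -0.008942 rad, from sin θ sin δ cos φ₁ over cos δ − sin φ₁ sin φ₂.
λ₂ = -48.35° + -0.51° = -48.86°.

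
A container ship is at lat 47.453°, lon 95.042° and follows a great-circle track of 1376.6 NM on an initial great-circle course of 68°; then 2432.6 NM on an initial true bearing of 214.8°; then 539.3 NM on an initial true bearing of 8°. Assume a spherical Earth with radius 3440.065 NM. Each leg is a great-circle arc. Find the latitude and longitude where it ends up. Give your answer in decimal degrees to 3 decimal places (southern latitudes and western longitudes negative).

Apply the spherical direct solution leg by leg, carrying full precision between legs.
Leg 1: from (47.453°, 95.042°), δ = 1376.6/3440.065 = 0.400167 rad, θ = 68° → φ = 51.005°, λ = 130.073°.
Leg 2: from (51.005°, 130.073°), δ = 2432.6/3440.065 = 0.707138 rad, θ = 214.8° → φ = 14.783°, λ = 107.525°.
Leg 3: from (14.783°, 107.525°), δ = 539.3/3440.065 = 0.156770 rad, θ = 8° → φ = 23.673°, λ = 108.884°.

latitude 23.673°, longitude 108.884°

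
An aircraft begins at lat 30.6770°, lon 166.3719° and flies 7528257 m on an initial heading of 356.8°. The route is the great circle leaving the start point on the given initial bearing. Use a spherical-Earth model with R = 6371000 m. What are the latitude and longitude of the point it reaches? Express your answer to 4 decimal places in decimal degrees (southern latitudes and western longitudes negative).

Angular distance δ = d/R = 7528257 / 6371000 = 1.181644 rad.
Start latitude φ₁ = 0.535415 rad; initial bearing θ = 6.227335 rad.
Applying the spherical law of cosines for sides, sin φ₂ = sin φ₁ cos δ + cos φ₁ sin δ cos θ = 0.988082, so φ₂ = 81.1453°.
For the longitude increment, Δλ = atan2( sin θ sin δ cos φ₁, cos δ − sin φ₁ sin φ₂ ) = atan2(-0.044420, -0.124713) = -160.3953°.
λ₂ = 166.3719° + -160.3953° = 5.9766°.

latitude 81.1453°, longitude 5.9766°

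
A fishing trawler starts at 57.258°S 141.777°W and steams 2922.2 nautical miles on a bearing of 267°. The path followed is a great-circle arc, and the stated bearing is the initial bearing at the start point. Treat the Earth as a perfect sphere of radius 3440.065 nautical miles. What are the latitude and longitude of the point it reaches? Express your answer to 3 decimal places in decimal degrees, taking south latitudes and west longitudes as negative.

Central angle δ = d/R = 0.849461 rad.
With φ₁ = -57.258° = -0.999341 rad and θ = 267° = 4.660029 rad:
Destination latitude: φ₂ = arcsin( sin φ₁ cos δ + cos φ₁ sin δ cos θ ) = arcsin(-0.576718) = -35.220°.
Δλ = atan2( sin θ sin δ cos φ₁ , cos δ − sin φ₁ sin φ₂ ) = atan2(-0.405586, 0.175302) = -1.162826 rad = -66.625°.
λ₂ = -141.777° + -66.625° = -208.402°, normalized to (−180°, 180°] → 151.598°.

latitude -35.220°, longitude 151.598°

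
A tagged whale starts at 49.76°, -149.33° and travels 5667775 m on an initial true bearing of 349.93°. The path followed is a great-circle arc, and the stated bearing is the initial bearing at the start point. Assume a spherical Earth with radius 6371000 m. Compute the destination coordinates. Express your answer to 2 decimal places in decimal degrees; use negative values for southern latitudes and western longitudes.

Angular distance δ = d/R = 5667775 / 6371000 = 0.889621 rad.
With φ₁ = 49.76° = 0.868476 rad and θ = 349.93° = 6.107431 rad:
sin φ₂ = sin φ₁ cos δ + cos φ₁ sin δ cos θ = (0.763345)(0.629707) + (0.645991)(0.776833)(0.984595) = 0.974780
φ₂ = asin(0.974780) = 1.345732 rad = 77.10°.
For the longitude increment, Δλ = atan2( sin θ sin δ cos φ₁, cos δ − sin φ₁ sin φ₂ ) = atan2(-0.087745, -0.114387) = -142.51°.
λ₂ = -149.33° + -142.51° = -291.84°, normalized to (−180°, 180°] → 68.16°.

latitude 77.10°, longitude 68.16°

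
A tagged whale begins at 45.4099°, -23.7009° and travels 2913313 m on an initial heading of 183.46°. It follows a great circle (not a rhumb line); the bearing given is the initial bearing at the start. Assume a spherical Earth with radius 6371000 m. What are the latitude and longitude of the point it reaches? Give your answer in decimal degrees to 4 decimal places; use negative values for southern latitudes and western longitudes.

latitude 19.2441°, longitude -25.3182°

The arc subtends δ = 2913313/6371000 = 0.457277 rad at the centre.
With φ₁ = 45.4099° = 0.792552 rad and θ = 183.46° = 3.201981 rad:
Destination latitude: φ₂ = arcsin( sin φ₁ cos δ + cos φ₁ sin δ cos θ ) = arcsin(0.329594) = 19.2441°.
For the longitude increment, Δλ = atan2( sin θ sin δ cos φ₁, cos δ − sin φ₁ sin φ₂ ) = atan2(-0.018706, 0.662539) = -1.6173°.
λ₂ = λ₁ + Δλ = -25.3182°.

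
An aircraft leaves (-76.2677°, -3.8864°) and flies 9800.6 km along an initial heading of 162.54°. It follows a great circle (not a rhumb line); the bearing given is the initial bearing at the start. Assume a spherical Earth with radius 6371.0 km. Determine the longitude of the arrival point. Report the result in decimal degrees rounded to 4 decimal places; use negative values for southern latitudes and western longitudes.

longitude 158.0315°

Central angle δ = d/R = 1.538314 rad.
Converting: φ₁ = -1.331122 rad, θ = 2.836858 rad.
Destination latitude: φ₂ = arcsin( sin φ₁ cos δ + cos φ₁ sin δ cos θ ) = arcsin(-0.257877) = -14.9441°.
Then Δλ = atan2(0.071188, -0.218030) = 2.826001 rad, from sin θ sin δ cos φ₁ over cos δ − sin φ₁ sin φ₂.
Hence λ₂ = -3.8864° + 161.9179° = 158.0315°.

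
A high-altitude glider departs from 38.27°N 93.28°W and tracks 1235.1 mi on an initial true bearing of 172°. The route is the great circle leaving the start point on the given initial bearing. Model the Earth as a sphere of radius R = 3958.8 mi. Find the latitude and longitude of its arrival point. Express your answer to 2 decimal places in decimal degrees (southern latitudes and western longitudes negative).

latitude 20.54°, longitude -90.67°

Central angle δ = d/R = 0.311988 rad.
With φ₁ = 38.27° = 0.667938 rad and θ = 172° = 3.001966 rad:
Destination latitude: φ₂ = arcsin( sin φ₁ cos δ + cos φ₁ sin δ cos θ ) = arcsin(0.350825) = 20.54°.
For the longitude increment, Δλ = atan2( sin θ sin δ cos φ₁, cos δ − sin φ₁ sin φ₂ ) = atan2(0.033539, 0.734435) = 2.61°.
Hence λ₂ = -93.28° + 2.61° = -90.67°.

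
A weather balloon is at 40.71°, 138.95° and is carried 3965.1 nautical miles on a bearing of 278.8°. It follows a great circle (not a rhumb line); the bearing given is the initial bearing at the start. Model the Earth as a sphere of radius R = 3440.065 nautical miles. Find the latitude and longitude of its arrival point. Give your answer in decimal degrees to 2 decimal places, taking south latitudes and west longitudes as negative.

latitude 21.77°, longitude 62.44°

δ = 3965.1/3440.065 = 1.152624 rad (66.0405°).
With φ₁ = 40.71° = 0.710524 rad and θ = 278.8° = 4.865978 rad:
Applying the spherical law of cosines for sides, sin φ₂ = sin φ₁ cos δ + cos φ₁ sin δ cos θ = 0.370839, so φ₂ = 21.77°.
Then Δλ = atan2(-0.684550, 0.164219) = -1.335352 rad, from sin θ sin δ cos φ₁ over cos δ − sin φ₁ sin φ₂.
λ₂ = λ₁ + Δλ = 62.44°.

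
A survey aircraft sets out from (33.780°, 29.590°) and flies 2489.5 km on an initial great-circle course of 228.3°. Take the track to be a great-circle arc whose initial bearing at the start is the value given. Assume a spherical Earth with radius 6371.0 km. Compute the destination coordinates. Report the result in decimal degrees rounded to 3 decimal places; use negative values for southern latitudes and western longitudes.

δ = 2489.5/6371 = 0.390755 rad (22.3886°).
Converting: φ₁ = 0.589572 rad, θ = 3.984587 rad.
Destination latitude: φ₂ = arcsin( sin φ₁ cos δ + cos φ₁ sin δ cos θ ) = arcsin(0.303493) = 17.668°.
For the longitude increment, Δλ = atan2( sin θ sin δ cos φ₁, cos δ − sin φ₁ sin φ₂ ) = atan2(-0.236374, 0.755878) = -17.365°.
λ₂ = λ₁ + Δλ = 12.225°.

latitude 17.668°, longitude 12.225°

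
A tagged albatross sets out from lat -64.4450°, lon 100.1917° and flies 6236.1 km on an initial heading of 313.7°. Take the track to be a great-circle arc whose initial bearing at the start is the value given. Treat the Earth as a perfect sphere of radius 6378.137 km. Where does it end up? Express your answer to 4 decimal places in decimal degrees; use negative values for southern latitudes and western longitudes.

Angular distance δ = d/R = 6236.1 / 6378.137 = 0.977731 rad.
Start latitude φ₁ = -1.124777 rad; initial bearing θ = 5.475098 rad.
sin φ₂ = sin φ₁ cos δ + cos φ₁ sin δ cos θ = (-0.902172)(0.558906) + (0.431377)(0.829231)(0.690882) = -0.257092
φ₂ = asin(-0.257092) = -0.260012 rad = -14.8976°.
Δλ = atan2( sin θ sin δ cos φ₁ , cos δ − sin φ₁ sin φ₂ ) = atan2(-0.258614, 0.326964) = -0.669200 rad = -38.3424°.
λ₂ = 100.1917° + -38.3424° = 61.8493°.

latitude -14.8976°, longitude 61.8493°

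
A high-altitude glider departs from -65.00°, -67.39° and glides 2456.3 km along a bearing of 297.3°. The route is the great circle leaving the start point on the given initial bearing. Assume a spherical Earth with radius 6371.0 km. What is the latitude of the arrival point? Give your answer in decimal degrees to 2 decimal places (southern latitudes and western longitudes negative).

Angular distance δ = d/R = 2456.3 / 6371 = 0.385544 rad.
With φ₁ = -65.00° = -1.134464 rad and θ = 297.3° = 5.188864 rad:
Applying the spherical law of cosines for sides, sin φ₂ = sin φ₁ cos δ + cos φ₁ sin δ cos θ = -0.766886, so φ₂ = -50.08°.
For the longitude increment, Δλ = atan2( sin θ sin δ cos φ₁, cos δ − sin φ₁ sin φ₂ ) = atan2(-0.141229, 0.231560) = -31.38°.
λ₂ = -67.39° + -31.38° = -98.77°.

latitude -50.08°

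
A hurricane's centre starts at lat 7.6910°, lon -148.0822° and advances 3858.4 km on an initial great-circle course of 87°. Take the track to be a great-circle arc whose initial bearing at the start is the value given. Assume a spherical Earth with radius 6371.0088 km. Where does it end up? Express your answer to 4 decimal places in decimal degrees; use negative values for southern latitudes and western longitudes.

latitude 8.0220°, longitude -113.0450°

The arc subtends δ = 3858.4/6371.0088 = 0.605618 rad at the centre.
With φ₁ = 7.6910° = 0.134233 rad and θ = 87° = 1.518436 rad:
Applying the spherical law of cosines for sides, sin φ₂ = sin φ₁ cos δ + cos φ₁ sin δ cos θ = 0.139554, so φ₂ = 8.0220°.
For the longitude increment, Δλ = atan2( sin θ sin δ cos φ₁, cos δ − sin φ₁ sin φ₂ ) = atan2(0.563376, 0.803474) = 35.0372°.
λ₂ = -148.0822° + 35.0372° = -113.0450°.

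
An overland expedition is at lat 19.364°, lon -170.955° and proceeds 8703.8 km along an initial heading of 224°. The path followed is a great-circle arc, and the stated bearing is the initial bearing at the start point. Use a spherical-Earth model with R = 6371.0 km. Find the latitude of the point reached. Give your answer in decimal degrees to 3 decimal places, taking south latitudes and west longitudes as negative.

latitude -36.663°

Central angle δ = d/R = 1.366159 rad.
Converting: φ₁ = 0.337966 rad, θ = 3.909538 rad.
Destination latitude: φ₂ = arcsin( sin φ₁ cos δ + cos φ₁ sin δ cos θ ) = arcsin(-0.597109) = -36.663°.
For the longitude increment, Δλ = atan2( sin θ sin δ cos φ₁, cos δ − sin φ₁ sin φ₂ ) = atan2(-0.641688, 0.401194) = -57.986°.
λ₂ = -170.955° + -57.986° = -228.941°, normalized to (−180°, 180°] → 131.059°.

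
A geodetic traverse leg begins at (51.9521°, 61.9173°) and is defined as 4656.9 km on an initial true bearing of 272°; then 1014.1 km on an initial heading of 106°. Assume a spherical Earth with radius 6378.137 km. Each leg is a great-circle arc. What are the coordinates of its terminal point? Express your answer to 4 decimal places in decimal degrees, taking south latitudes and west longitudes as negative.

latitude 33.9617°, longitude 15.9723°

Apply the spherical direct solution leg by leg, carrying full precision between legs.
Leg 1: from (51.9521°, 61.9173°), δ = 4656.9/6378.137 = 0.730135 rad, θ = 272° → φ = 36.9485°, λ = 5.3988°.
Leg 2: from (36.9485°, 5.3988°), δ = 1014.1/6378.137 = 0.158996 rad, θ = 106° → φ = 33.9617°, λ = 15.9723°.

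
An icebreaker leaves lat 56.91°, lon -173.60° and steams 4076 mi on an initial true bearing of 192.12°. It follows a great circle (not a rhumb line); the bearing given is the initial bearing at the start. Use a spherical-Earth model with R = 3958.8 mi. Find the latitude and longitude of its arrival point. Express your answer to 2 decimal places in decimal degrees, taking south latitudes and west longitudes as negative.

latitude -1.48°, longitude 176.03°

Central angle δ = d/R = 1.029605 rad.
With φ₁ = 56.91° = 0.993267 rad and θ = 192.12° = 3.353127 rad:
sin φ₂ = sin φ₁ cos δ + cos φ₁ sin δ cos θ = (0.837814)(0.515157) + (0.545956)(0.857096)(-0.977710) = -0.025900
φ₂ = asin(-0.025900) = -0.025903 rad = -1.48°.
Δλ = atan2( sin θ sin δ cos φ₁ , cos δ − sin φ₁ sin φ₂ ) = atan2(-0.098248, 0.536857) = -0.181003 rad = -10.37°.
λ₂ = -173.60° + -10.37° = -183.97°, normalized to (−180°, 180°] → 176.03°.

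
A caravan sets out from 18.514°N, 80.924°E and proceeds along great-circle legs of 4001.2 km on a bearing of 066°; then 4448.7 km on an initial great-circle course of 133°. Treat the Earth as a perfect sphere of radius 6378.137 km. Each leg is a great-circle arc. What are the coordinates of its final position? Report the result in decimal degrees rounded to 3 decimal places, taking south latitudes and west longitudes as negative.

latitude -0.739°, longitude 146.721°

Apply the spherical direct solution leg by leg, carrying full precision between legs.
Leg 1: from (18.514°, 80.924°), δ = 4001.2/6378.137 = 0.627331 rad, θ = 66° → φ = 28.912°, λ = 118.701°.
Leg 2: from (28.912°, 118.701°), δ = 4448.7/6378.137 = 0.697492 rad, θ = 133° → φ = -0.739°, λ = 146.721°.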